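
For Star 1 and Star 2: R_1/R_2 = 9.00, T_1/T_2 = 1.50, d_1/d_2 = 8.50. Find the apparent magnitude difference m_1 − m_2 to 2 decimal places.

L_1/L_2 = (9.00)²(1.50)⁴ = 410.1.
F_1/F_2 = (L_1/L_2)/(d_1/d_2)² = 410.1/72.25 = 5.676.
m_1 − m_2 = −2.5 log₁₀(5.676) = -1.89.

-1.89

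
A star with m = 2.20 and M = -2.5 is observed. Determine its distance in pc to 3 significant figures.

m − M = 5 log₁₀(d/10 pc)
2.20 − (-2.5) = 4.70 = 5 log₁₀(d/10)
d = 10 × 10^(4.70/5) = 10 × 10^0.940 = 87.10 pc.

87.1 pc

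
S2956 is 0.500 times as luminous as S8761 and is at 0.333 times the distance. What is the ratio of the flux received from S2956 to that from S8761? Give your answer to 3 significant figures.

F = L/(4πd²), so F_S2956/F_S8761 = (L_S2956/L_S8761) / (d_S2956/d_S8761)²
= 0.500 / (0.333)² = 0.500 / 0.1109 = 4.509.

4.51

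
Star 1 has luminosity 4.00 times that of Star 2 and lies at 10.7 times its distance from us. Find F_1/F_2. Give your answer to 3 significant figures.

F = L/(4πd²), so F_1/F_2 = (L_1/L_2) / (d_1/d_2)²
= 4.00 / (10.7)² = 4.00 / 114.5 = 0.03494.

0.0349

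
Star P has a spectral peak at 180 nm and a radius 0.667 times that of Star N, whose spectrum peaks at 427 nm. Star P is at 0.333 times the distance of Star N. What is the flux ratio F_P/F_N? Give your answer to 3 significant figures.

Wien's law: T_P/T_N = λ_N/λ_P = 427/180 = 2.372.
L_P/L_N = (R_P/R_N)²(T_P/T_N)⁴ = (0.667)²(2.372)⁴ = 14.09.
F_P/F_N = (L_P/L_N)/(d_P/d_N)² = 14.09/(0.333)² = 127.1.

127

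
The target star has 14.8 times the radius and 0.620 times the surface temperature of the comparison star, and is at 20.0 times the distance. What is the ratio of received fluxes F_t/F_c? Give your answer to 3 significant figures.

0.0809

L_t/L_c = (R_t/R_c)²(T_t/T_c)⁴ = (14.8)² × (0.620)⁴ = 32.37.
F_t/F_c = (L_t/L_c)/(d_t/d_c)² = 32.37 / (20.0)² = 0.08092.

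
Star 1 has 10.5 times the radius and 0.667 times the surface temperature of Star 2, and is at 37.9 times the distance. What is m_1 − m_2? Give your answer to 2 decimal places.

4.55

L_1/L_2 = (10.5)²(0.667)⁴ = 21.82.
F_1/F_2 = (L_1/L_2)/(d_1/d_2)² = 21.82/1436 = 0.01519.
m_1 − m_2 = −2.5 log₁₀(0.01519) = 4.55.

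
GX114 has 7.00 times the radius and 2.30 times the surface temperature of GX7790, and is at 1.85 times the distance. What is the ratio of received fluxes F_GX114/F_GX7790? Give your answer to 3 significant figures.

L_GX114/L_GX7790 = (R_GX114/R_GX7790)²(T_GX114/T_GX7790)⁴ = (7.00)² × (2.30)⁴ = 1371.
F_GX114/F_GX7790 = (L_GX114/L_GX7790)/(d_GX114/d_GX7790)² = 1371 / (1.85)² = 400.6.

401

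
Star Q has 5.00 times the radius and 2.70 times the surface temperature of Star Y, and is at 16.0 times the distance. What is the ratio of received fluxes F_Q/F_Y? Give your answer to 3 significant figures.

5.19

L_Q/L_Y = (R_Q/R_Y)²(T_Q/T_Y)⁴ = (5.00)² × (2.70)⁴ = 1329.
F_Q/F_Y = (L_Q/L_Y)/(d_Q/d_Y)² = 1329 / (16.0)² = 5.190.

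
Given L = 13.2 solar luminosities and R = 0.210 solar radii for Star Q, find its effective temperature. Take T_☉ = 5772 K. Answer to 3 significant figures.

2.40×10^4 K

T/T_☉ = (L/L_☉)^(1/4) / (R/R_☉)^(1/2)
T = 5772 × (13.2)^(1/4) / √(0.210) = 5772 × 1.906 / 0.4583 = 2.401×10^4 K.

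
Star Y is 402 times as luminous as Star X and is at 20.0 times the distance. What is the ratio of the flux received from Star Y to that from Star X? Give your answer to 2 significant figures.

1.0

F = L/(4πd²), so F_Y/F_X = (L_Y/L_X) / (d_Y/d_X)²
= 402 / (20.0)² = 402 / 400.0 = 1.005.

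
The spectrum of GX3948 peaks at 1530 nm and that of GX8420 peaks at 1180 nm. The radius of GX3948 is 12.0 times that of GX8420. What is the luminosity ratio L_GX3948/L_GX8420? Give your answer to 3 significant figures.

Wien's law gives T ∝ 1/λ_max, so T_GX3948/T_GX8420 = λ_GX8420/λ_GX3948 = 1180/1530 = 0.7712.
Then L ∝ R²T⁴ gives L_GX3948/L_GX8420 = (12.0)² × (0.7712)⁴ = 144.0 × 0.3538 = 50.95.

50.9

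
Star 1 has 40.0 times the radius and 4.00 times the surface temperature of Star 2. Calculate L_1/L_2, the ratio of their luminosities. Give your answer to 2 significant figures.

From the Stefan–Boltzmann law, L ∝ R²T⁴, so
L_1/L_2 = (R_1/R_2)² (T_1/T_2)⁴ = (40.0)² × (4.00)⁴ = 1600 × 256.0 = 4.096×10^5.

4.1×10^5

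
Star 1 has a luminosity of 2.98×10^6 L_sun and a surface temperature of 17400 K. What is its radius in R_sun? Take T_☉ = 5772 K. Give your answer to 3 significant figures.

R/R_☉ = √(L/L_☉) / (T/T_☉)² = √(2.98×10^6) / (3.015)²
       = 1726 / 9.088 = 190.0.

190 R_sun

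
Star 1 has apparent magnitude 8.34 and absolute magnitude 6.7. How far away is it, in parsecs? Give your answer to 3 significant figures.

m − M = 5 log₁₀(d/10 pc)
8.34 − (6.7) = 1.64 = 5 log₁₀(d/10)
d = 10 × 10^(1.64/5) = 10 × 10^0.328 = 21.28 pc.

21.3 pc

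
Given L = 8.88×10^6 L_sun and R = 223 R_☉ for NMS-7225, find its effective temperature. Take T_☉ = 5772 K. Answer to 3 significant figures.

T/T_☉ = (L/L_☉)^(1/4) / (R/R_☉)^(1/2)
T = 5772 × (8.88×10^6)^(1/4) / √(223) = 5772 × 54.59 / 14.93 = 2.110×10^4 K.

2.11×10^4 K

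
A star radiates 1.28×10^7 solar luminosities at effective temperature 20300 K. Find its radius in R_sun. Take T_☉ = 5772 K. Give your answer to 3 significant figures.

R/R_☉ = √(L/L_☉) / (T/T_☉)² = √(1.28×10^7) / (3.517)²
       = 3578 / 12.37 = 289.2.

289 R_sun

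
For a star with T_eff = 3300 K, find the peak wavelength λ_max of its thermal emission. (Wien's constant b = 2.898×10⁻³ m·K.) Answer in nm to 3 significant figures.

λ_max = b/T = 2.898×10⁻³ / 3300 = 8.78×10^-7 m = 878.2 nm.

878 nm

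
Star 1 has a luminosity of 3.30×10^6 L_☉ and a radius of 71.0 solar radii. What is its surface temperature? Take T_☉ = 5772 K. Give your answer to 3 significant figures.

2.92×10^4 K

T/T_☉ = (L/L_☉)^(1/4) / (R/R_☉)^(1/2)
T = 5772 × (3.30×10^6)^(1/4) / √(71.0) = 5772 × 42.62 / 8.426 = 2.920×10^4 K.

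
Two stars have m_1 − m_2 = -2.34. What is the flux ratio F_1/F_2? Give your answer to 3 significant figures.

8.63

F_1/F_2 = 10^(−(m_1 − m_2)/2.5) = 10^(2.34/2.5) = 10^0.936 = 8.630.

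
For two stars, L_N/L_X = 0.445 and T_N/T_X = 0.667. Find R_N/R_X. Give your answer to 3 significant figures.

1.50

L ∝ R²T⁴ gives R ∝ √L / T², so
R_N/R_X = √(0.445) / (0.667)² = 0.6671 / 0.4449 = 1.499.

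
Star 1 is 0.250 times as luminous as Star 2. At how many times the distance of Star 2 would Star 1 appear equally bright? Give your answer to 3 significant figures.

0.500

Equal flux requires L_1/d_1² = L_2/d_2², so d_1/d_2 = √(L_1/L_2)
= √(0.250) = 0.5000.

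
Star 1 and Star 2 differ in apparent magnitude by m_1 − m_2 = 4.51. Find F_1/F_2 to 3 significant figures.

0.0157

F_1/F_2 = 10^(−(m_1 − m_2)/2.5) = 10^(-4.51/2.5) = 10^-1.804 = 0.01570.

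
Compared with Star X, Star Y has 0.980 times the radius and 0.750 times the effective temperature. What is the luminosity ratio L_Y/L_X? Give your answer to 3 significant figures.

From the Stefan–Boltzmann law, L ∝ R²T⁴, so
L_Y/L_X = (R_Y/R_X)² (T_Y/T_X)⁴ = (0.980)² × (0.750)⁴ = 0.9604 × 0.3164 = 0.3039.

0.304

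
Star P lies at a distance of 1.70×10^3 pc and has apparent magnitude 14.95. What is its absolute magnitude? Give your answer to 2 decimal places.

3.80

M = m − 5 log₁₀(d/10 pc) = 14.95 − 5 log₁₀(1.70×10^3/10)
  = 14.95 − 5 × 2.230 = 14.95 − 11.15 = 3.80.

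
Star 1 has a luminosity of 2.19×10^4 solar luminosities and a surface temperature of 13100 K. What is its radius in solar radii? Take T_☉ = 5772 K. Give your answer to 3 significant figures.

28.7 solar radii

R/R_☉ = √(L/L_☉) / (T/T_☉)² = √(2.19×10^4) / (2.270)²
       = 148.0 / 5.151 = 28.73.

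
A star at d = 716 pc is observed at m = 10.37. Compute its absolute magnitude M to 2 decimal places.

1.10

M = m − 5 log₁₀(d/10 pc) = 10.37 − 5 log₁₀(716/10)
  = 10.37 − 5 × 1.855 = 10.37 − 9.27 = 1.10.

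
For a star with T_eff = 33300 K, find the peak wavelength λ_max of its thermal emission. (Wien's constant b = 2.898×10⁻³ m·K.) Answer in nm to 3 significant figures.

λ_max = b/T = 2.898×10⁻³ / 33300 = 8.70×10^-8 m = 87.03 nm.

87.0 nm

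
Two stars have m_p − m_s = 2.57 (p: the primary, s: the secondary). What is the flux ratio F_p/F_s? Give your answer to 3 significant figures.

F_p/F_s = 10^(−(m_p − m_s)/2.5) = 10^(-2.57/2.5) = 10^-1.028 = 0.09376.

0.0938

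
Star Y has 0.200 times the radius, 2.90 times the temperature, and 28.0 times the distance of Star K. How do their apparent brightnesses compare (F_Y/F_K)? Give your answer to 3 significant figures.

L_Y/L_K = (R_Y/R_K)²(T_Y/T_K)⁴ = (0.200)² × (2.90)⁴ = 2.829.
F_Y/F_K = (L_Y/L_K)/(d_Y/d_K)² = 2.829 / (28.0)² = 0.003609.

0.00361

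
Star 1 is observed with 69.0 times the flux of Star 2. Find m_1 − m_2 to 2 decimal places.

-4.60

m_1 − m_2 = −2.5 log₁₀(F_1/F_2) = −2.5 log₁₀(69.0) = −2.5 × (1.839) = -4.597.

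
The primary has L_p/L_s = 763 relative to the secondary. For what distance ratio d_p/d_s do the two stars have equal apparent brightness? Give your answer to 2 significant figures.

28

Equal flux requires L_p/d_p² = L_s/d_s², so d_p/d_s = √(L_p/L_s)
= √(763) = 27.62.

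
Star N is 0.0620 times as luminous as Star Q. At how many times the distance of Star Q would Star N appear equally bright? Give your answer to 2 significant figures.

0.25

Equal flux requires L_N/d_N² = L_Q/d_Q², so d_N/d_Q = √(L_N/L_Q)
= √(0.0620) = 0.2490.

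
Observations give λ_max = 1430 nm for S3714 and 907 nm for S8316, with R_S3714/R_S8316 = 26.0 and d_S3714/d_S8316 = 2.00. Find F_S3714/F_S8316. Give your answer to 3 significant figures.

27.4

Wien's law: T_S3714/T_S8316 = λ_S8316/λ_S3714 = 907/1430 = 0.6343.
L_S3714/L_S8316 = (R_S3714/R_S8316)²(T_S3714/T_S8316)⁴ = (26.0)²(0.6343)⁴ = 109.4.
F_S3714/F_S8316 = (L_S3714/L_S8316)/(d_S3714/d_S8316)² = 109.4/(2.00)² = 27.35.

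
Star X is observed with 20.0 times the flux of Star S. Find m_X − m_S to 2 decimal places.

-3.25

m_X − m_S = −2.5 log₁₀(F_X/F_S) = −2.5 log₁₀(20.0) = −2.5 × (1.301) = -3.253.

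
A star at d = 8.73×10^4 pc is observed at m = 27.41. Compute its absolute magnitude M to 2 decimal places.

7.70

M = m − 5 log₁₀(d/10 pc) = 27.41 − 5 log₁₀(8.73×10^4/10)
  = 27.41 − 5 × 3.941 = 27.41 − 19.71 = 7.70.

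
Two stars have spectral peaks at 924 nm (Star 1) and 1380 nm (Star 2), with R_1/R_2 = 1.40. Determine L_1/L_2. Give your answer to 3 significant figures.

9.75

Wien's law gives T ∝ 1/λ_max, so T_1/T_2 = λ_2/λ_1 = 1380/924 = 1.494.
Then L ∝ R²T⁴ gives L_1/L_2 = (1.40)² × (1.494)⁴ = 1.960 × 4.975 = 9.752.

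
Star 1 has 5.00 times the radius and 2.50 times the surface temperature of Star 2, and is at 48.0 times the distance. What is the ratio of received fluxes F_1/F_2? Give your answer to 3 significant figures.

L_1/L_2 = (R_1/R_2)²(T_1/T_2)⁴ = (5.00)² × (2.50)⁴ = 976.6.
F_1/F_2 = (L_1/L_2)/(d_1/d_2)² = 976.6 / (48.0)² = 0.4239.

0.424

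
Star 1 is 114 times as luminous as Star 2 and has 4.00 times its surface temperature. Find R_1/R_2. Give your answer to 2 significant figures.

L ∝ R²T⁴ gives R ∝ √L / T², so
R_1/R_2 = √(114) / (4.00)² = 10.68 / 16.00 = 0.6673.

0.67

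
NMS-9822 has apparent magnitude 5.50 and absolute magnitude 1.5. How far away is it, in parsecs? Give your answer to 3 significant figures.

63.1 pc

m − M = 5 log₁₀(d/10 pc)
5.50 − (1.5) = 4.00 = 5 log₁₀(d/10)
d = 10 × 10^(4.00/5) = 10 × 10^0.800 = 63.10 pc.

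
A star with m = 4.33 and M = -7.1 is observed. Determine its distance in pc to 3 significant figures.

m − M = 5 log₁₀(d/10 pc)
4.33 − (-7.1) = 11.43 = 5 log₁₀(d/10)
d = 10 × 10^(11.43/5) = 10 × 10^2.286 = 1932 pc.

1.93×10^3 pc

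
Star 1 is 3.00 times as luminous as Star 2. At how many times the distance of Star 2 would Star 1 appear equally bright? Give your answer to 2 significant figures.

1.7

Equal flux requires L_1/d_1² = L_2/d_2², so d_1/d_2 = √(L_1/L_2)
= √(3.00) = 1.732.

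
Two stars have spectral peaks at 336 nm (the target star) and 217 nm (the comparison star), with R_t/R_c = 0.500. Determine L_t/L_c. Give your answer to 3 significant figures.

0.0435

Wien's law gives T ∝ 1/λ_max, so T_t/T_c = λ_c/λ_t = 217/336 = 0.6458.
Then L ∝ R²T⁴ gives L_t/L_c = (0.500)² × (0.6458)⁴ = 0.2500 × 0.1740 = 0.04349.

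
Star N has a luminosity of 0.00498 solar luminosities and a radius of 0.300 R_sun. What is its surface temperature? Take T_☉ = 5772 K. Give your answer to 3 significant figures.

T/T_☉ = (L/L_☉)^(1/4) / (R/R_☉)^(1/2)
T = 5772 × (0.00498)^(1/4) / √(0.300) = 5772 × 0.2656 / 0.5477 = 2799 K.

2.80×10^3 K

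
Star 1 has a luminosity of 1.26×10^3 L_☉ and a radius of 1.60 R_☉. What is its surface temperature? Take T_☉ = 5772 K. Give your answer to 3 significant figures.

2.72×10^4 K

T/T_☉ = (L/L_☉)^(1/4) / (R/R_☉)^(1/2)
T = 5772 × (1.26×10^3)^(1/4) / √(1.60) = 5772 × 5.958 / 1.265 = 2.719×10^4 K.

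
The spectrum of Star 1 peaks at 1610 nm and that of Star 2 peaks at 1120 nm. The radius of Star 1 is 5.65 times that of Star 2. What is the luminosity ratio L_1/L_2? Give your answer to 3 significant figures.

Wien's law gives T ∝ 1/λ_max, so T_1/T_2 = λ_2/λ_1 = 1120/1610 = 0.6957.
Then L ∝ R²T⁴ gives L_1/L_2 = (5.65)² × (0.6957)⁴ = 31.92 × 0.2342 = 7.476.

7.48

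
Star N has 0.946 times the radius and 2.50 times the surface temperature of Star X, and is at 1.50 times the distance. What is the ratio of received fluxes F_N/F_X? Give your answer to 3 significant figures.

L_N/L_X = (R_N/R_X)²(T_N/T_X)⁴ = (0.946)² × (2.50)⁴ = 34.96.
F_N/F_X = (L_N/L_X)/(d_N/d_X)² = 34.96 / (1.50)² = 15.54.

15.5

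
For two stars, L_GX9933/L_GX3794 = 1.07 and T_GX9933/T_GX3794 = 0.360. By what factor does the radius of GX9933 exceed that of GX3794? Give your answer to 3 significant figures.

7.98

L ∝ R²T⁴ gives R ∝ √L / T², so
R_GX9933/R_GX3794 = √(1.07) / (0.360)² = 1.034 / 0.1296 = 7.982.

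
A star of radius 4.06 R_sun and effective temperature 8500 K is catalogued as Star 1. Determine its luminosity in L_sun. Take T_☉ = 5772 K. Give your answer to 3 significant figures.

77.5 L_sun

L/L_☉ = (R/R_☉)² (T/T_☉)⁴ = (4.06)² × (8500/5772)⁴
       = 16.48 × (1.473)⁴ = 16.48 × 4.703 = 77.52.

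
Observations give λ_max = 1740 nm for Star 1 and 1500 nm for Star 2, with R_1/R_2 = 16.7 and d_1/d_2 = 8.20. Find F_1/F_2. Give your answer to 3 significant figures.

Wien's law: T_1/T_2 = λ_2/λ_1 = 1500/1740 = 0.8621.
L_1/L_2 = (R_1/R_2)²(T_1/T_2)⁴ = (16.7)²(0.8621)⁴ = 154.0.
F_1/F_2 = (L_1/L_2)/(d_1/d_2)² = 154.0/(8.20)² = 2.291.

2.29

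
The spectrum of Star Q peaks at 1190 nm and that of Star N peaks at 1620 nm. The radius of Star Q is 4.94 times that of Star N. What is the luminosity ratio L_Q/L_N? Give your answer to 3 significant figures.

83.8

Wien's law gives T ∝ 1/λ_max, so T_Q/T_N = λ_N/λ_Q = 1620/1190 = 1.361.
Then L ∝ R²T⁴ gives L_Q/L_N = (4.94)² × (1.361)⁴ = 24.40 × 3.435 = 83.82.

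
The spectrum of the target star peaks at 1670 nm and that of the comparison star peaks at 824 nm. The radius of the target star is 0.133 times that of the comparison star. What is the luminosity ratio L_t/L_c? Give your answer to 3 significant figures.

0.00105

Wien's law gives T ∝ 1/λ_max, so T_t/T_c = λ_c/λ_t = 824/1670 = 0.4934.
Then L ∝ R²T⁴ gives L_t/L_c = (0.133)² × (0.4934)⁴ = 0.01769 × 0.05927 = 0.001048.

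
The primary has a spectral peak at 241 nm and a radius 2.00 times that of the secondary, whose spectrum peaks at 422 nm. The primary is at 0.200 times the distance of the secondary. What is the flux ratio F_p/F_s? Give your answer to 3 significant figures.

940

Wien's law: T_p/T_s = λ_s/λ_p = 422/241 = 1.751.
L_p/L_s = (R_p/R_s)²(T_p/T_s)⁴ = (2.00)²(1.751)⁴ = 37.60.
F_p/F_s = (L_p/L_s)/(d_p/d_s)² = 37.60/(0.200)² = 940.1.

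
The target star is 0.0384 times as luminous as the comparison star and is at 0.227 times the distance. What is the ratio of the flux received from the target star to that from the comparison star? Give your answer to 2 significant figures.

0.75

F = L/(4πd²), so F_t/F_c = (L_t/L_c) / (d_t/d_c)²
= 0.0384 / (0.227)² = 0.0384 / 0.05153 = 0.7452.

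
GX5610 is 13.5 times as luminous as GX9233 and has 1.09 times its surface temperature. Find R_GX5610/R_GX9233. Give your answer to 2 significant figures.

L ∝ R²T⁴ gives R ∝ √L / T², so
R_GX5610/R_GX9233 = √(13.5) / (1.09)² = 3.674 / 1.188 = 3.093.

3.1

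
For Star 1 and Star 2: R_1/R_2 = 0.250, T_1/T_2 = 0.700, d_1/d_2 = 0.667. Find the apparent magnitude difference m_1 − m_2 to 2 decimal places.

3.68

L_1/L_2 = (0.250)²(0.700)⁴ = 0.01501.
F_1/F_2 = (L_1/L_2)/(d_1/d_2)² = 0.01501/0.4449 = 0.03373.
m_1 − m_2 = −2.5 log₁₀(0.03373) = 3.68.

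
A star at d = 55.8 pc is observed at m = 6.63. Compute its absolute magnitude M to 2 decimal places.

2.90

M = m − 5 log₁₀(d/10 pc) = 6.63 − 5 log₁₀(55.8/10)
  = 6.63 − 5 × 0.747 = 6.63 − 3.73 = 2.90.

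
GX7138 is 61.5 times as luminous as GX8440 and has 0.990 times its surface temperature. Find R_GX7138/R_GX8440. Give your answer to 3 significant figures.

8.00

L ∝ R²T⁴ gives R ∝ √L / T², so
R_GX7138/R_GX8440 = √(61.5) / (0.990)² = 7.842 / 0.9801 = 8.001.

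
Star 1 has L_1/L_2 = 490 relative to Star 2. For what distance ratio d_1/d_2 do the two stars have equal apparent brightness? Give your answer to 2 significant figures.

Equal flux requires L_1/d_1² = L_2/d_2², so d_1/d_2 = √(L_1/L_2)
= √(490) = 22.14.

22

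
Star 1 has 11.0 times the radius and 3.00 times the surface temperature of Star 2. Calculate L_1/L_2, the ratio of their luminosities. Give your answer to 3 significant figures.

9.80×10^3

From the Stefan–Boltzmann law, L ∝ R²T⁴, so
L_1/L_2 = (R_1/R_2)² (T_1/T_2)⁴ = (11.0)² × (3.00)⁴ = 121.0 × 81.00 = 9801.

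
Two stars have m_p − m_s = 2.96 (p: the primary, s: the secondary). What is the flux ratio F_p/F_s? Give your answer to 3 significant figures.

0.0655

F_p/F_s = 10^(−(m_p − m_s)/2.5) = 10^(-2.96/2.5) = 10^-1.184 = 0.06546.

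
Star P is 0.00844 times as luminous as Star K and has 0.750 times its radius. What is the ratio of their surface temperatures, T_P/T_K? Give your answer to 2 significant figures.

L ∝ R²T⁴ gives T ∝ (L/R²)^(1/4), so
T_P/T_K = (0.00844 / 0.750²)^(1/4) = (0.01500)^(1/4) = 0.3500.

0.35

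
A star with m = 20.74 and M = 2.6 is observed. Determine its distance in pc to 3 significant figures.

m − M = 5 log₁₀(d/10 pc)
20.74 − (2.6) = 18.14 = 5 log₁₀(d/10)
d = 10 × 10^(18.14/5) = 10 × 10^3.628 = 4.246×10^4 pc.

4.25×10^4 pc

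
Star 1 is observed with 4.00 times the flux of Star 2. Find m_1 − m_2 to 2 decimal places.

-1.51

m_1 − m_2 = −2.5 log₁₀(F_1/F_2) = −2.5 log₁₀(4.00) = −2.5 × (0.602) = -1.505.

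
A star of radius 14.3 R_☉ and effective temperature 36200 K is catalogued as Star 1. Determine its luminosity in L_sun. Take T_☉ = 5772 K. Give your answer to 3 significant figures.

L/L_☉ = (R/R_☉)² (T/T_☉)⁴ = (14.3)² × (36200/5772)⁴
       = 204.5 × (6.272)⁴ = 204.5 × 1547 = 3.164×10^5.

3.16×10^5 L_sun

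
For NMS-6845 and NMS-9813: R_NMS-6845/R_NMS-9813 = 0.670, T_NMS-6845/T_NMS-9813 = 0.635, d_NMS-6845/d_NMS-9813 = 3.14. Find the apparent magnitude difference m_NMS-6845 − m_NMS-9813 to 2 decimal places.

L_NMS-6845/L_NMS-9813 = (0.670)²(0.635)⁴ = 0.07299.
F_NMS-6845/F_NMS-9813 = (L_NMS-6845/L_NMS-9813)/(d_NMS-6845/d_NMS-9813)² = 0.07299/9.860 = 0.007403.
m_NMS-6845 − m_NMS-9813 = −2.5 log₁₀(0.007403) = 5.33.

5.33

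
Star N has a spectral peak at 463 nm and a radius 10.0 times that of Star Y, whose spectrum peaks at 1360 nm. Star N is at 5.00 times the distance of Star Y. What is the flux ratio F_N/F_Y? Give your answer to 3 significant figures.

Wien's law: T_N/T_Y = λ_Y/λ_N = 1360/463 = 2.937.
L_N/L_Y = (R_N/R_Y)²(T_N/T_Y)⁴ = (10.0)²(2.937)⁴ = 7444.
F_N/F_Y = (L_N/L_Y)/(d_N/d_Y)² = 7444/(5.00)² = 297.8.

298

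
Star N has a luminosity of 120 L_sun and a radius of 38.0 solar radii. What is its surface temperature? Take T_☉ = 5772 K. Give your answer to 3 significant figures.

3.10×10^3 K

T/T_☉ = (L/L_☉)^(1/4) / (R/R_☉)^(1/2)
T = 5772 × (120)^(1/4) / √(38.0) = 5772 × 3.310 / 6.164 = 3099 K.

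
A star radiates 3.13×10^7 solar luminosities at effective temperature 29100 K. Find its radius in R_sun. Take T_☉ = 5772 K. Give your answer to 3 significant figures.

R/R_☉ = √(L/L_☉) / (T/T_☉)² = √(3.13×10^7) / (5.042)²
       = 5595 / 25.42 = 220.1.

220 R_sun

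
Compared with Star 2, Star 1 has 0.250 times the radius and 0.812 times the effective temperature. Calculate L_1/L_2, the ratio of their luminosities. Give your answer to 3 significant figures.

0.0272

From the Stefan–Boltzmann law, L ∝ R²T⁴, so
L_1/L_2 = (R_1/R_2)² (T_1/T_2)⁴ = (0.250)² × (0.812)⁴ = 0.06250 × 0.4347 = 0.02717.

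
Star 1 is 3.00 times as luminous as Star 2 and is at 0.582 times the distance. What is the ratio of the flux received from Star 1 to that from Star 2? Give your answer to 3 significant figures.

F = L/(4πd²), so F_1/F_2 = (L_1/L_2) / (d_1/d_2)²
= 3.00 / (0.582)² = 3.00 / 0.3387 = 8.857.

8.86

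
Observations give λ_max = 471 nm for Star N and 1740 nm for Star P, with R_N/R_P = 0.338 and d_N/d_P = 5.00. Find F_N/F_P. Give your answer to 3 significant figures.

Wien's law: T_N/T_P = λ_P/λ_N = 1740/471 = 3.694.
L_N/L_P = (R_N/R_P)²(T_N/T_P)⁴ = (0.338)²(3.694)⁴ = 21.28.
F_N/F_P = (L_N/L_P)/(d_N/d_P)² = 21.28/(5.00)² = 0.8512.

0.851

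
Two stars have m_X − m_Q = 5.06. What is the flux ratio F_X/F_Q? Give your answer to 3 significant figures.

F_X/F_Q = 10^(−(m_X − m_Q)/2.5) = 10^(-5.06/2.5) = 10^-2.024 = 0.009462.

0.00946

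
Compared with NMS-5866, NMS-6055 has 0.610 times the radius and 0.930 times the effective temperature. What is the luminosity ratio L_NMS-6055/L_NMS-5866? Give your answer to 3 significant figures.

0.278

From the Stefan–Boltzmann law, L ∝ R²T⁴, so
L_NMS-6055/L_NMS-5866 = (R_NMS-6055/R_NMS-5866)² (T_NMS-6055/T_NMS-5866)⁴ = (0.610)² × (0.930)⁴ = 0.3721 × 0.7481 = 0.2784.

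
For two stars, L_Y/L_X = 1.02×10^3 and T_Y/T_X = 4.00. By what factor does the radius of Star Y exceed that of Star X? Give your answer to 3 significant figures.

L ∝ R²T⁴ gives R ∝ √L / T², so
R_Y/R_X = √(1.02×10^3) / (4.00)² = 31.94 / 16.00 = 1.996.

2.00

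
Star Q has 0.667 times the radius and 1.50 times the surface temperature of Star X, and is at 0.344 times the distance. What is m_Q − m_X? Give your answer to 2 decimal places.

L_Q/L_X = (0.667)²(1.50)⁴ = 2.252.
F_Q/F_X = (L_Q/L_X)/(d_Q/d_X)² = 2.252/0.1183 = 19.03.
m_Q − m_X = −2.5 log₁₀(19.03) = -3.20.

-3.20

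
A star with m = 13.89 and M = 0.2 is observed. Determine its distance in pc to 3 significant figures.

5.47×10^3 pc

m − M = 5 log₁₀(d/10 pc)
13.89 − (0.2) = 13.69 = 5 log₁₀(d/10)
d = 10 × 10^(13.69/5) = 10 × 10^2.738 = 5470 pc.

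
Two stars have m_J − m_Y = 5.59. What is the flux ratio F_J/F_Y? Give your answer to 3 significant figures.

0.00581

F_J/F_Y = 10^(−(m_J − m_Y)/2.5) = 10^(-5.59/2.5) = 10^-2.236 = 0.005808.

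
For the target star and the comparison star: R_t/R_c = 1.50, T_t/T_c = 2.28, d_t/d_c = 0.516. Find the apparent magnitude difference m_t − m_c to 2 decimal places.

-5.90

L_t/L_c = (1.50)²(2.28)⁴ = 60.80.
F_t/F_c = (L_t/L_c)/(d_t/d_c)² = 60.80/0.2663 = 228.4.
m_t − m_c = −2.5 log₁₀(228.4) = -5.90.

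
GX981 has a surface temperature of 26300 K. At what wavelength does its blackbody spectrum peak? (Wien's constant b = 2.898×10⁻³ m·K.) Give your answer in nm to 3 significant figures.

110 nm

λ_max = b/T = 2.898×10⁻³ / 26300 = 1.10×10^-7 m = 110.2 nm.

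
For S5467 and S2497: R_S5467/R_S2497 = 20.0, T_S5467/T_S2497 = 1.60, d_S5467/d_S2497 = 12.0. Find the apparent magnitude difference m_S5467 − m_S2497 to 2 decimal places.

L_S5467/L_S2497 = (20.0)²(1.60)⁴ = 2621.
F_S5467/F_S2497 = (L_S5467/L_S2497)/(d_S5467/d_S2497)² = 2621/144.0 = 18.20.
m_S5467 − m_S2497 = −2.5 log₁₀(18.20) = -3.15.

-3.15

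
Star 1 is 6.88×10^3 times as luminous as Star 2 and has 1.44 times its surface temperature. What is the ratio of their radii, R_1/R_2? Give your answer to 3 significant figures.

L ∝ R²T⁴ gives R ∝ √L / T², so
R_1/R_2 = √(6.88×10^3) / (1.44)² = 82.95 / 2.074 = 40.00.

40.0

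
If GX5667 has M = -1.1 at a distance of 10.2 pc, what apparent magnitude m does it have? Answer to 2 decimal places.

-1.06

m = M + 5 log₁₀(d/10 pc) = -1.1 + 5 log₁₀(10.2/10)
  = -1.1 + 5 × 0.009 = -1.1 + 0.04 = -1.06.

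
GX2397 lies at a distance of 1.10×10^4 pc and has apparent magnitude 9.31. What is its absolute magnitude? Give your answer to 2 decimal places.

M = m − 5 log₁₀(d/10 pc) = 9.31 − 5 log₁₀(1.10×10^4/10)
  = 9.31 − 5 × 3.041 = 9.31 − 15.21 = -5.90.

-5.90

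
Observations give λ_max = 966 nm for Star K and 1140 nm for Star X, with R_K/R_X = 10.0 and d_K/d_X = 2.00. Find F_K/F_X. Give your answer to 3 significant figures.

48.5

Wien's law: T_K/T_X = λ_X/λ_K = 1140/966 = 1.180.
L_K/L_X = (R_K/R_X)²(T_K/T_X)⁴ = (10.0)²(1.180)⁴ = 194.0.
F_K/F_X = (L_K/L_X)/(d_K/d_X)² = 194.0/(2.00)² = 48.49.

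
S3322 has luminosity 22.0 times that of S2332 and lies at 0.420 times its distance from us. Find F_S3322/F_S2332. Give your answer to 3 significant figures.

F = L/(4πd²), so F_S3322/F_S2332 = (L_S3322/L_S2332) / (d_S3322/d_S2332)²
= 22.0 / (0.420)² = 22.0 / 0.1764 = 124.7.

125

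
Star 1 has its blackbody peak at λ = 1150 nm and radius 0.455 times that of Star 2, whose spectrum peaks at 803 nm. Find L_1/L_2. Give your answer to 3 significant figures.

0.0492

Wien's law gives T ∝ 1/λ_max, so T_1/T_2 = λ_2/λ_1 = 803/1150 = 0.6983.
Then L ∝ R²T⁴ gives L_1/L_2 = (0.455)² × (0.6983)⁴ = 0.2070 × 0.2377 = 0.04921.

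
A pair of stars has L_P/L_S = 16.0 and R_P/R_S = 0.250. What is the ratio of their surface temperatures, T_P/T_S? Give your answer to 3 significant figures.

L ∝ R²T⁴ gives T ∝ (L/R²)^(1/4), so
T_P/T_S = (16.0 / 0.250²)^(1/4) = (256.0)^(1/4) = 4.000.

4.00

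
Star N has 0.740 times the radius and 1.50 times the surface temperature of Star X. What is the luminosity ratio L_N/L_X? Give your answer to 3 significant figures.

2.77

From the Stefan–Boltzmann law, L ∝ R²T⁴, so
L_N/L_X = (R_N/R_X)² (T_N/T_X)⁴ = (0.740)² × (1.50)⁴ = 0.5476 × 5.062 = 2.772.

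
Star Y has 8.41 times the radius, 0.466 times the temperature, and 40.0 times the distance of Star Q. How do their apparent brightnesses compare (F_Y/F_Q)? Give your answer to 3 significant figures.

L_Y/L_Q = (R_Y/R_Q)²(T_Y/T_Q)⁴ = (8.41)² × (0.466)⁴ = 3.335.
F_Y/F_Q = (L_Y/L_Q)/(d_Y/d_Q)² = 3.335 / (40.0)² = 0.002085.

0.00208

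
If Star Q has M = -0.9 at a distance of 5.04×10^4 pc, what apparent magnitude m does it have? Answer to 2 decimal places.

17.61

m = M + 5 log₁₀(d/10 pc) = -0.9 + 5 log₁₀(5.04×10^4/10)
  = -0.9 + 5 × 3.702 = -0.9 + 18.51 = 17.61.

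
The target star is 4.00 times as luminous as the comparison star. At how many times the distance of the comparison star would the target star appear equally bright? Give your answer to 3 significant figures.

Equal flux requires L_t/d_t² = L_c/d_c², so d_t/d_c = √(L_t/L_c)
= √(4.00) = 2.000.

2.00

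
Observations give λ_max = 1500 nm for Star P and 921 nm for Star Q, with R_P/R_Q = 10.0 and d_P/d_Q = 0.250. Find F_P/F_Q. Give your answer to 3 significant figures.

Wien's law: T_P/T_Q = λ_Q/λ_P = 921/1500 = 0.6140.
L_P/L_Q = (R_P/R_Q)²(T_P/T_Q)⁴ = (10.0)²(0.6140)⁴ = 14.21.
F_P/F_Q = (L_P/L_Q)/(d_P/d_Q)² = 14.21/(0.250)² = 227.4.

227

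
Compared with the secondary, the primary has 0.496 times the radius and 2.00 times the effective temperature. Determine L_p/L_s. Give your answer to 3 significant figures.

3.94

From the Stefan–Boltzmann law, L ∝ R²T⁴, so
L_p/L_s = (R_p/R_s)² (T_p/T_s)⁴ = (0.496)² × (2.00)⁴ = 0.2460 × 16.00 = 3.936.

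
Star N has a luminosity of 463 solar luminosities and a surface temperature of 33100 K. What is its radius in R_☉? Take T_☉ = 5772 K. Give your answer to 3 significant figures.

R/R_☉ = √(L/L_☉) / (T/T_☉)² = √(463) / (5.735)²
       = 21.52 / 32.89 = 0.6543.

0.654 R_☉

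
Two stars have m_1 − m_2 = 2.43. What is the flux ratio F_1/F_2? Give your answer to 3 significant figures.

0.107

F_1/F_2 = 10^(−(m_1 − m_2)/2.5) = 10^(-2.43/2.5) = 10^-0.972 = 0.1067.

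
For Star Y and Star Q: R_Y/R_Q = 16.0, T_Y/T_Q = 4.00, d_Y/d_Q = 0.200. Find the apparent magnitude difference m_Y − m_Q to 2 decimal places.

L_Y/L_Q = (16.0)²(4.00)⁴ = 6.554×10^4.
F_Y/F_Q = (L_Y/L_Q)/(d_Y/d_Q)² = 6.554×10^4/0.04000 = 1.638×10^6.
m_Y − m_Q = −2.5 log₁₀(1.638×10^6) = -15.54.

-15.54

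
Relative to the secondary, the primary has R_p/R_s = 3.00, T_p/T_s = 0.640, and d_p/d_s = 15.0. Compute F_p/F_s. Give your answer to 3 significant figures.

0.00671

L_p/L_s = (R_p/R_s)²(T_p/T_s)⁴ = (3.00)² × (0.640)⁴ = 1.510.
F_p/F_s = (L_p/L_s)/(d_p/d_s)² = 1.510 / (15.0)² = 0.006711.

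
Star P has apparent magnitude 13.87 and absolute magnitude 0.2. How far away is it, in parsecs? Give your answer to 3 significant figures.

5.42×10^3 pc

m − M = 5 log₁₀(d/10 pc)
13.87 − (0.2) = 13.67 = 5 log₁₀(d/10)
d = 10 × 10^(13.67/5) = 10 × 10^2.734 = 5420 pc.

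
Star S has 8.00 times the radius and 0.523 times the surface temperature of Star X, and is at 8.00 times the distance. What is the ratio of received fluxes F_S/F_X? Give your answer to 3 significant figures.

0.0748

L_S/L_X = (R_S/R_X)²(T_S/T_X)⁴ = (8.00)² × (0.523)⁴ = 4.788.
F_S/F_X = (L_S/L_X)/(d_S/d_X)² = 4.788 / (8.00)² = 0.07482.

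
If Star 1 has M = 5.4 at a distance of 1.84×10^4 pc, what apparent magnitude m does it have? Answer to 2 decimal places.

21.72

m = M + 5 log₁₀(d/10 pc) = 5.4 + 5 log₁₀(1.84×10^4/10)
  = 5.4 + 5 × 3.265 = 5.4 + 16.32 = 21.72.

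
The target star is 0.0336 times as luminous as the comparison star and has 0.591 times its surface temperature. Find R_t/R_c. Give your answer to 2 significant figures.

0.52

L ∝ R²T⁴ gives R ∝ √L / T², so
R_t/R_c = √(0.0336) / (0.591)² = 0.1833 / 0.3493 = 0.5248.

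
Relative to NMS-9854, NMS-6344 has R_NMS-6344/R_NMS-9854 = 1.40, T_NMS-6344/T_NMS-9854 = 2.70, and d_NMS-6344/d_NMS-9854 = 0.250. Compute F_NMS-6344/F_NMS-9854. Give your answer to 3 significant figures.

L_NMS-6344/L_NMS-9854 = (R_NMS-6344/R_NMS-9854)²(T_NMS-6344/T_NMS-9854)⁴ = (1.40)² × (2.70)⁴ = 104.2.
F_NMS-6344/F_NMS-9854 = (L_NMS-6344/L_NMS-9854)/(d_NMS-6344/d_NMS-9854)² = 104.2 / (0.250)² = 1667.

1.67×10^3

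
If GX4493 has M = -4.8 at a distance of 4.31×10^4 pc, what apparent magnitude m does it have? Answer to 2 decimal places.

m = M + 5 log₁₀(d/10 pc) = -4.8 + 5 log₁₀(4.31×10^4/10)
  = -4.8 + 5 × 3.634 = -4.8 + 18.17 = 13.37.

13.37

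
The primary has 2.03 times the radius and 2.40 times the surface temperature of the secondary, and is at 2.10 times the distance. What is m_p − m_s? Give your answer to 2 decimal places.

-3.73

L_p/L_s = (2.03)²(2.40)⁴ = 136.7.
F_p/F_s = (L_p/L_s)/(d_p/d_s)² = 136.7/4.410 = 31.00.
m_p − m_s = −2.5 log₁₀(31.00) = -3.73.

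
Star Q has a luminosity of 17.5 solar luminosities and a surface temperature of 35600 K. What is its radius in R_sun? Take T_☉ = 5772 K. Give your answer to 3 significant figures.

0.110 R_sun

R/R_☉ = √(L/L_☉) / (T/T_☉)² = √(17.5) / (6.168)²
       = 4.183 / 38.04 = 0.1100.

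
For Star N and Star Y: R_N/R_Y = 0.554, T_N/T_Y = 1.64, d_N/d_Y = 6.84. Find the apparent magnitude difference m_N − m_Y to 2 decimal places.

3.31

L_N/L_Y = (0.554)²(1.64)⁴ = 2.220.
F_N/F_Y = (L_N/L_Y)/(d_N/d_Y)² = 2.220/46.79 = 0.04746.
m_N − m_Y = −2.5 log₁₀(0.04746) = 3.31.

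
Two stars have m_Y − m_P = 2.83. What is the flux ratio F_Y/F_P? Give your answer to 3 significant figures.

F_Y/F_P = 10^(−(m_Y − m_P)/2.5) = 10^(-2.83/2.5) = 10^-1.132 = 0.07379.

0.0738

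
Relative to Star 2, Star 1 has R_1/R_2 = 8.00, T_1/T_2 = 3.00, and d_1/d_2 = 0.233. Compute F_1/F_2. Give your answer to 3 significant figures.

9.55×10^4

L_1/L_2 = (R_1/R_2)²(T_1/T_2)⁴ = (8.00)² × (3.00)⁴ = 5184.
F_1/F_2 = (L_1/L_2)/(d_1/d_2)² = 5184 / (0.233)² = 9.549×10^4.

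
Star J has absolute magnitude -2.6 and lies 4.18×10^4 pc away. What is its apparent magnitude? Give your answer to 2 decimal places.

m = M + 5 log₁₀(d/10 pc) = -2.6 + 5 log₁₀(4.18×10^4/10)
  = -2.6 + 5 × 3.621 = -2.6 + 18.11 = 15.51.

15.51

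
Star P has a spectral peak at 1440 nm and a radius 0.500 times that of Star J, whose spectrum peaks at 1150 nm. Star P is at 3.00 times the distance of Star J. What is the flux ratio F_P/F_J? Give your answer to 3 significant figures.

Wien's law: T_P/T_J = λ_J/λ_P = 1150/1440 = 0.7986.
L_P/L_J = (R_P/R_J)²(T_P/T_J)⁴ = (0.500)²(0.7986)⁴ = 0.1017.
F_P/F_J = (L_P/L_J)/(d_P/d_J)² = 0.1017/(3.00)² = 0.01130.

0.0113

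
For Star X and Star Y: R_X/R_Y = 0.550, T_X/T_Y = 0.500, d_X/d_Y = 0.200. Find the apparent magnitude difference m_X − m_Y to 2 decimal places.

0.81

L_X/L_Y = (0.550)²(0.500)⁴ = 0.01891.
F_X/F_Y = (L_X/L_Y)/(d_X/d_Y)² = 0.01891/0.04000 = 0.4727.
m_X − m_Y = −2.5 log₁₀(0.4727) = 0.81.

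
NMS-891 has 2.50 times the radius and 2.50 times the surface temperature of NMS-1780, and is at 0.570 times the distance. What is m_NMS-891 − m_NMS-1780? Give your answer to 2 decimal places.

-7.19

L_NMS-891/L_NMS-1780 = (2.50)²(2.50)⁴ = 244.1.
F_NMS-891/F_NMS-1780 = (L_NMS-891/L_NMS-1780)/(d_NMS-891/d_NMS-1780)² = 244.1/0.3249 = 751.4.
m_NMS-891 − m_NMS-1780 = −2.5 log₁₀(751.4) = -7.19.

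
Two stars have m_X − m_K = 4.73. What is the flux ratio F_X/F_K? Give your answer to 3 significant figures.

0.0128

F_X/F_K = 10^(−(m_X − m_K)/2.5) = 10^(-4.73/2.5) = 10^-1.892 = 0.01282.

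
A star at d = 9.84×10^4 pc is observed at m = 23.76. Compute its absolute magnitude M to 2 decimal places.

M = m − 5 log₁₀(d/10 pc) = 23.76 − 5 log₁₀(9.84×10^4/10)
  = 23.76 − 5 × 3.993 = 23.76 − 19.96 = 3.80.

3.80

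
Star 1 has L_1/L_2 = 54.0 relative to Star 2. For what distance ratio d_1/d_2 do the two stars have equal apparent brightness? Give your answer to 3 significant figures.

7.35

Equal flux requires L_1/d_1² = L_2/d_2², so d_1/d_2 = √(L_1/L_2)
= √(54.0) = 7.348.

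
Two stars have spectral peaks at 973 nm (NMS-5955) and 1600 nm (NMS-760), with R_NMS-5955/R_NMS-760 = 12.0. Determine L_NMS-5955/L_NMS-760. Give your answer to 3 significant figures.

Wien's law gives T ∝ 1/λ_max, so T_NMS-5955/T_NMS-760 = λ_NMS-760/λ_NMS-5955 = 1600/973 = 1.644.
Then L ∝ R²T⁴ gives L_NMS-5955/L_NMS-760 = (12.0)² × (1.644)⁴ = 144.0 × 7.312 = 1053.

1.05×10^3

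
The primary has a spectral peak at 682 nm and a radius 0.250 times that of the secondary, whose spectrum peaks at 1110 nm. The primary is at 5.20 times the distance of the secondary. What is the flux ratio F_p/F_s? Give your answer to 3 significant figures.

0.0162

Wien's law: T_p/T_s = λ_s/λ_p = 1110/682 = 1.628.
L_p/L_s = (R_p/R_s)²(T_p/T_s)⁴ = (0.250)²(1.628)⁴ = 0.4386.
F_p/F_s = (L_p/L_s)/(d_p/d_s)² = 0.4386/(5.20)² = 0.01622.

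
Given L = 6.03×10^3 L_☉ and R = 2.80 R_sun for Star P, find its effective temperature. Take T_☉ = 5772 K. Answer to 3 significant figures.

T/T_☉ = (L/L_☉)^(1/4) / (R/R_☉)^(1/2)
T = 5772 × (6.03×10^3)^(1/4) / √(2.80) = 5772 × 8.812 / 1.673 = 3.040×10^4 K.

3.04×10^4 K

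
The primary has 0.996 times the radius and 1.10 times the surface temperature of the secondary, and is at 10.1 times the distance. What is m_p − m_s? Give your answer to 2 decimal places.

L_p/L_s = (0.996)²(1.10)⁴ = 1.452.
F_p/F_s = (L_p/L_s)/(d_p/d_s)² = 1.452/102.0 = 0.01424.
m_p − m_s = −2.5 log₁₀(0.01424) = 4.62.

4.62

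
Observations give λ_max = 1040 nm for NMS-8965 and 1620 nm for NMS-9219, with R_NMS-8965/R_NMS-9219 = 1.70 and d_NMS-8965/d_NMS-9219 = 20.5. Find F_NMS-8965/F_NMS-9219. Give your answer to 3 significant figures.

0.0405

Wien's law: T_NMS-8965/T_NMS-9219 = λ_NMS-9219/λ_NMS-8965 = 1620/1040 = 1.558.
L_NMS-8965/L_NMS-9219 = (R_NMS-8965/R_NMS-9219)²(T_NMS-8965/T_NMS-9219)⁴ = (1.70)²(1.558)⁴ = 17.01.
F_NMS-8965/F_NMS-9219 = (L_NMS-8965/L_NMS-9219)/(d_NMS-8965/d_NMS-9219)² = 17.01/(20.5)² = 0.04049.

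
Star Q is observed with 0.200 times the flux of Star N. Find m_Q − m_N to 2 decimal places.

1.75

m_Q − m_N = −2.5 log₁₀(F_Q/F_N) = −2.5 log₁₀(0.200) = −2.5 × (-0.699) = 1.747.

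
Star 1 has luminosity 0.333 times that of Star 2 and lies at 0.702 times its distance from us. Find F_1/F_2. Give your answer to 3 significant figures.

F = L/(4πd²), so F_1/F_2 = (L_1/L_2) / (d_1/d_2)²
= 0.333 / (0.702)² = 0.333 / 0.4928 = 0.6757.

0.676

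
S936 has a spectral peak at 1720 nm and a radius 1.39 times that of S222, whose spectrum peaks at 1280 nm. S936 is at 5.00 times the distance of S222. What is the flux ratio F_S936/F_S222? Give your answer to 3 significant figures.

Wien's law: T_S936/T_S222 = λ_S222/λ_S936 = 1280/1720 = 0.7442.
L_S936/L_S222 = (R_S936/R_S222)²(T_S936/T_S222)⁴ = (1.39)²(0.7442)⁴ = 0.5926.
F_S936/F_S222 = (L_S936/L_S222)/(d_S936/d_S222)² = 0.5926/(5.00)² = 0.02370.

0.0237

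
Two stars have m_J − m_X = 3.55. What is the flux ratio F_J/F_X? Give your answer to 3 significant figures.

0.0380

F_J/F_X = 10^(−(m_J − m_X)/2.5) = 10^(-3.55/2.5) = 10^-1.420 = 0.03802.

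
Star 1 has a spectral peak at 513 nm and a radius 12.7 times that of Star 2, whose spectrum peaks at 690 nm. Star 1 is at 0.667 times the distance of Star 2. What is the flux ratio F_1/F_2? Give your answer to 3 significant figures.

Wien's law: T_1/T_2 = λ_2/λ_1 = 690/513 = 1.345.
L_1/L_2 = (R_1/R_2)²(T_1/T_2)⁴ = (12.7)²(1.345)⁴ = 527.9.
F_1/F_2 = (L_1/L_2)/(d_1/d_2)² = 527.9/(0.667)² = 1187.

1.19×10^3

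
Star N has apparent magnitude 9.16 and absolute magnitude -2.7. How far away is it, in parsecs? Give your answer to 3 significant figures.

2.36×10^3 pc

m − M = 5 log₁₀(d/10 pc)
9.16 − (-2.7) = 11.86 = 5 log₁₀(d/10)
d = 10 × 10^(11.86/5) = 10 × 10^2.372 = 2355 pc.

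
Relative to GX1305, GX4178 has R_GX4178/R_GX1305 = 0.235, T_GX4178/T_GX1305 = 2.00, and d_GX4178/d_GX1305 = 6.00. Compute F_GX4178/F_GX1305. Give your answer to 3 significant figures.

0.0245

L_GX4178/L_GX1305 = (R_GX4178/R_GX1305)²(T_GX4178/T_GX1305)⁴ = (0.235)² × (2.00)⁴ = 0.8836.
F_GX4178/F_GX1305 = (L_GX4178/L_GX1305)/(d_GX4178/d_GX1305)² = 0.8836 / (6.00)² = 0.02454.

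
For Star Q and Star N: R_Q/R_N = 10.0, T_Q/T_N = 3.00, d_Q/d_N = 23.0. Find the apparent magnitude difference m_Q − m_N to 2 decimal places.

L_Q/L_N = (10.0)²(3.00)⁴ = 8100.
F_Q/F_N = (L_Q/L_N)/(d_Q/d_N)² = 8100/529.0 = 15.31.
m_Q − m_N = −2.5 log₁₀(15.31) = -2.96.

-2.96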